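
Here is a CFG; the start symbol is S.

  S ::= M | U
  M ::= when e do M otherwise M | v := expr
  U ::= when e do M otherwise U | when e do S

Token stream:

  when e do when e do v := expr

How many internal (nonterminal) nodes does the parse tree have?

[S [U when e do [S [U when e do [S [M v := expr]]]]]]

6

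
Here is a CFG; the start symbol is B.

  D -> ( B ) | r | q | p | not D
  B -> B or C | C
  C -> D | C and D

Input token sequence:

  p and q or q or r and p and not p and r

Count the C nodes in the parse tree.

7

[B [B [B [C [C [D p]] and [D q]]] or [C [D q]]] or [C [C [C [C [D r]] and [D p]] and [D not [D p]]] and [D r]]]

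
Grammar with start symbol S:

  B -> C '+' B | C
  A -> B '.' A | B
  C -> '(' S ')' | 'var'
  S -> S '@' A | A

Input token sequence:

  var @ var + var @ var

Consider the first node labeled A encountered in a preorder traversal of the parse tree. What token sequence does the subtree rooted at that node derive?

var

[S [S [S [A [B [C var]]]] @ [A [B [C var] + [B [C var]]]]] @ [A [B [C var]]]]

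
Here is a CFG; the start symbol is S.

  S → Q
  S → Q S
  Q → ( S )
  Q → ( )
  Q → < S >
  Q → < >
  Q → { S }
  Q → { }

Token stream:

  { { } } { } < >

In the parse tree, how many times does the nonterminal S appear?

4

[S [Q { [S [Q { }]] }] [S [Q { }] [S [Q < >]]]]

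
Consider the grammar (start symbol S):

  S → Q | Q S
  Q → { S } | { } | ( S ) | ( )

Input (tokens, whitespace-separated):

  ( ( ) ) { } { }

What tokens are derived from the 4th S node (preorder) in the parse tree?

{ }

[S [Q ( [S [Q ( )]] )] [S [Q { }] [S [Q { }]]]]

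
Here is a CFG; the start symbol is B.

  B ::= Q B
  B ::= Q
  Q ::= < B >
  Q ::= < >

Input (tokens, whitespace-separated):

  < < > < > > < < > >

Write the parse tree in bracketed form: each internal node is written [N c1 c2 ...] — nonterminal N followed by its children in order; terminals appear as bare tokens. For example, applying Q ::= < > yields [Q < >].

[B [Q < [B [Q < >] [B [Q < >]]] >] [B [Q < [B [Q < >]] >]]]

B
Q B
< B > B
< Q B > B
< < > B > B
< < > Q > B
< < > < > > B
< < > < > > Q
< < > < > > < B >
< < > < > > < Q >
< < > < > > < < > >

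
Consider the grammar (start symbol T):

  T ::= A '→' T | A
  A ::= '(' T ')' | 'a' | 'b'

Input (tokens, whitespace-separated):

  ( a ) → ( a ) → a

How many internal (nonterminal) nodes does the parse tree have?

10

[T [A ( [T [A a]] )] → [T [A ( [T [A a]] )] → [T [A a]]]]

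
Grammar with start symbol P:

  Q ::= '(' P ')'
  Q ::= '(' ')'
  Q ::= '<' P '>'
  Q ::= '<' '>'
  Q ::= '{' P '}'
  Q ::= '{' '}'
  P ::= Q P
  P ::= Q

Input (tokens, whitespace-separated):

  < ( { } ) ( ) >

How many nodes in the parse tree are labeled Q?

[P [Q < [P [Q ( [P [Q { }]] )] [P [Q ( )]]] >]]

4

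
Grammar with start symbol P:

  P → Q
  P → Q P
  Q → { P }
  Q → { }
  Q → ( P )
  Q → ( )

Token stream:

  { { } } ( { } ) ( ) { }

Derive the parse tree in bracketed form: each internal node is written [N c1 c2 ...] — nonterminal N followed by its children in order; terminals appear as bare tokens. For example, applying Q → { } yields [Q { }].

[P [Q { [P [Q { }]] }] [P [Q ( [P [Q { }]] )] [P [Q ( )] [P [Q { }]]]]]

P
Q P
{ P } P
{ Q } P
{ { } } P
{ { } } Q P
{ { } } ( P ) P
{ { } } ( Q ) P
{ { } } ( { } ) P
{ { } } ( { } ) Q P
{ { } } ( { } ) ( ) P
{ { } } ( { } ) ( ) Q
{ { } } ( { } ) ( ) { }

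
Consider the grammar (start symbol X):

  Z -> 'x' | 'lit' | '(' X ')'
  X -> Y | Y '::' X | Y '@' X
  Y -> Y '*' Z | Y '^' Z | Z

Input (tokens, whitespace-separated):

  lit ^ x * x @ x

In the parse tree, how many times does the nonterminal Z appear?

[X [Y [Y [Y [Z lit]] ^ [Z x]] * [Z x]] @ [X [Y [Z x]]]]

4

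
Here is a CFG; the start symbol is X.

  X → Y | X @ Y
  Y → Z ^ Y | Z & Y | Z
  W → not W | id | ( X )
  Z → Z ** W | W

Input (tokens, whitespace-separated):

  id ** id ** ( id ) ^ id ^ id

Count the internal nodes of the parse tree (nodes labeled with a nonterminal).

[X [Y [Z [Z [Z [W id]] ** [W id]] ** [W ( [X [Y [Z [W id]]]] )]] ^ [Y [Z [W id]] ^ [Y [Z [W id]]]]]]

18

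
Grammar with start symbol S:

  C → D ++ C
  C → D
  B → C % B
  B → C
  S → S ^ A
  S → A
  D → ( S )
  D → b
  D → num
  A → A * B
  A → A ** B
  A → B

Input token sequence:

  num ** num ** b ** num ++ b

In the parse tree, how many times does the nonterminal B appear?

4

[S [A [A [A [A [B [C [D num]]]] ** [B [C [D num]]]] ** [B [C [D b]]]] ** [B [C [D num] ++ [C [D b]]]]]]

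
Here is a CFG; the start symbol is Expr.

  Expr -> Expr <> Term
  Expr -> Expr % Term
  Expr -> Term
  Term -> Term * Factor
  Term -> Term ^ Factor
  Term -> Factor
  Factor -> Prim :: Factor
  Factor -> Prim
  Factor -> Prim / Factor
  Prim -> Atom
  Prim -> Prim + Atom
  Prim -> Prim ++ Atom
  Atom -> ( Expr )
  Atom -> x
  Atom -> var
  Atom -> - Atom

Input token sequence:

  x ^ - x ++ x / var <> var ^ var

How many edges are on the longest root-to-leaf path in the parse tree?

[Expr [Expr [Term [Term [Factor [Prim [Atom x]]]] ^ [Factor [Prim [Prim [Atom - [Atom x]]] ++ [Atom x]] / [Factor [Prim [Atom var]]]]]] <> [Term [Term [Factor [Prim [Atom var]]]] ^ [Factor [Prim [Atom var]]]]]

8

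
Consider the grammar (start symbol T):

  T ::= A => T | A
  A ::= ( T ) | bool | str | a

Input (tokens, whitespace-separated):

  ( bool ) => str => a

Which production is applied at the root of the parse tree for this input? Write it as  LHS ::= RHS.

T ::= A => T

[T [A ( [T [A bool]] )] => [T [A str] => [T [A a]]]]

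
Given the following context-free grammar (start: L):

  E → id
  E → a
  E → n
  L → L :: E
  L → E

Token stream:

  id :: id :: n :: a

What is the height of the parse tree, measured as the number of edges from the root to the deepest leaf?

[L [L [L [L [E id]] :: [E id]] :: [E n]] :: [E a]]

5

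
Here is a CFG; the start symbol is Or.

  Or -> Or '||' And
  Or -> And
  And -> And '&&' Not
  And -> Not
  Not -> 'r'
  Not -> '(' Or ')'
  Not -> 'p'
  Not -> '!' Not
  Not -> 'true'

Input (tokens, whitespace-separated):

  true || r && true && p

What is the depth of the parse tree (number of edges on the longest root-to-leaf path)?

[Or [Or [And [Not true]]] || [And [And [And [Not r]] && [Not true]] && [Not p]]]

5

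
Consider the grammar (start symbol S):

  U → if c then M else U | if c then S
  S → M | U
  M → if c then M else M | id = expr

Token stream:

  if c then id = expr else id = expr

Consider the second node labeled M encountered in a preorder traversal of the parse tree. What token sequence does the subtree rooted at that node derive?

[S [M if c then [M id = expr] else [M id = expr]]]

id = expr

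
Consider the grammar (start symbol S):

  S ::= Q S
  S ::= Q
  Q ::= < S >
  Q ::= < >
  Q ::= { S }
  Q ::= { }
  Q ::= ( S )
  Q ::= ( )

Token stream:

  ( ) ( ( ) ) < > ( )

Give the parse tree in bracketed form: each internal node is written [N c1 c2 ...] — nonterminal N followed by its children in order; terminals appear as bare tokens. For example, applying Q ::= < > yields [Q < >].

S
Q S
( ) S
( ) Q S
( ) ( S ) S
( ) ( Q ) S
( ) ( ( ) ) S
( ) ( ( ) ) Q S
( ) ( ( ) ) < > S
( ) ( ( ) ) < > Q
( ) ( ( ) ) < > ( )

[S [Q ( )] [S [Q ( [S [Q ( )]] )] [S [Q < >] [S [Q ( )]]]]]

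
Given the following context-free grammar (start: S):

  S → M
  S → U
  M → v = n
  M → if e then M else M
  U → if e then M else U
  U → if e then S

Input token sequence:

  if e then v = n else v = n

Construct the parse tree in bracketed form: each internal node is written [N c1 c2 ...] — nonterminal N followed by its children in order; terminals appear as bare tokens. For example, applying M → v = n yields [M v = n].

S
M
if e then M else M
if e then v = n else M
if e then v = n else v = n

[S [M if e then [M v = n] else [M v = n]]]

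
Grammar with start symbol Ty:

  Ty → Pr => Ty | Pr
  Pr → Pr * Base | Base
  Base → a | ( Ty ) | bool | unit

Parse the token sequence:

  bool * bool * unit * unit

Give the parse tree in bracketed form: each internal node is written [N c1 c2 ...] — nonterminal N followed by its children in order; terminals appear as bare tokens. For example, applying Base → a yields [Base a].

[Ty [Pr [Pr [Pr [Pr [Base bool]] * [Base bool]] * [Base unit]] * [Base unit]]]

Ty
Pr
Pr * Base
Pr * Base * Base
Pr * Base * Base * Base
Base * Base * Base * Base
bool * Base * Base * Base
bool * bool * Base * Base
bool * bool * unit * Base
bool * bool * unit * unit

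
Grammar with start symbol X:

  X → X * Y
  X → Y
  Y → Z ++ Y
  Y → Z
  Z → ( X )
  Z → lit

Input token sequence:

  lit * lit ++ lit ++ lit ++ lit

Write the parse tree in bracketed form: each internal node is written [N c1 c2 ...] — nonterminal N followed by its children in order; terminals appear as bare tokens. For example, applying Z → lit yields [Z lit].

[X [X [Y [Z lit]]] * [Y [Z lit] ++ [Y [Z lit] ++ [Y [Z lit] ++ [Y [Z lit]]]]]]

X
X * Y
Y * Y
Z * Y
lit * Y
lit * Z ++ Y
lit * lit ++ Y
lit * lit ++ Z ++ Y
lit * lit ++ lit ++ Y
lit * lit ++ lit ++ Z ++ Y
lit * lit ++ lit ++ lit ++ Y
lit * lit ++ lit ++ lit ++ Z
lit * lit ++ lit ++ lit ++ lit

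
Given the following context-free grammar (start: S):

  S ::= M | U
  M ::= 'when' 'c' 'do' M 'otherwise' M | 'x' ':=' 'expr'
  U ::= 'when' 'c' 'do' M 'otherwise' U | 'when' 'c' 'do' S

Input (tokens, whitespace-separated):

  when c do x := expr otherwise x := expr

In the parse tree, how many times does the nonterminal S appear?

1

[S [M when c do [M x := expr] otherwise [M x := expr]]]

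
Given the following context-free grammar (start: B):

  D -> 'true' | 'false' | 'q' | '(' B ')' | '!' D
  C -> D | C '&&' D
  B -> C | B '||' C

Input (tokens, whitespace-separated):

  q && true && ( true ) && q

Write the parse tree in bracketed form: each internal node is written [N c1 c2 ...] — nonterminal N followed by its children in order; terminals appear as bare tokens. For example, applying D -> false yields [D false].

B
C
C && D
C && D && D
C && D && D && D
D && D && D && D
q && D && D && D
q && true && D && D
q && true && ( B ) && D
q && true && ( C ) && D
q && true && ( D ) && D
q && true && ( true ) && D
q && true && ( true ) && q

[B [C [C [C [C [D q]] && [D true]] && [D ( [B [C [D true]]] )]] && [D q]]]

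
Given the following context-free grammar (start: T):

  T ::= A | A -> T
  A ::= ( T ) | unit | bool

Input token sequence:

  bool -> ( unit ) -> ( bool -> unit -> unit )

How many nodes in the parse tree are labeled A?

[T [A bool] -> [T [A ( [T [A unit]] )] -> [T [A ( [T [A bool] -> [T [A unit] -> [T [A unit]]]] )]]]]

7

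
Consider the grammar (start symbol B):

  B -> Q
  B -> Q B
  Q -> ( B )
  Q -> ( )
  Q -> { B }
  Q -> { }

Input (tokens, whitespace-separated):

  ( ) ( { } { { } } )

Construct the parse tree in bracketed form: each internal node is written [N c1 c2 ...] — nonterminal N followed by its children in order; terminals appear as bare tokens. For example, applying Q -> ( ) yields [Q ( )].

B
Q B
( ) B
( ) Q
( ) ( B )
( ) ( Q B )
( ) ( { } B )
( ) ( { } Q )
( ) ( { } { B } )
( ) ( { } { Q } )
( ) ( { } { { } } )

[B [Q ( )] [B [Q ( [B [Q { }] [B [Q { [B [Q { }]] }]]] )]]]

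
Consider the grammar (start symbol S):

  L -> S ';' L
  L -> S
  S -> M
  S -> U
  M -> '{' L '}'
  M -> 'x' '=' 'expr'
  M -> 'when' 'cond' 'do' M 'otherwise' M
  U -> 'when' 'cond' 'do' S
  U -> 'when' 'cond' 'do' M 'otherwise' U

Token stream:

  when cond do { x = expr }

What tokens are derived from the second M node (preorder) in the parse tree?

x = expr

[S [U when cond do [S [M { [L [S [M x = expr]]] }]]]]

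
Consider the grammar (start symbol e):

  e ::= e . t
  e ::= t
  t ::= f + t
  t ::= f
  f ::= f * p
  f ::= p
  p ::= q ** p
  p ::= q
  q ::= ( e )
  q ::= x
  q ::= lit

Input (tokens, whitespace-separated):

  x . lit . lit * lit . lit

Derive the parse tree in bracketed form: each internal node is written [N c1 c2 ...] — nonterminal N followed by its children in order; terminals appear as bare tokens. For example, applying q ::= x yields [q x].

[e [e [e [e [t [f [p [q x]]]]] . [t [f [p [q lit]]]]] . [t [f [f [p [q lit]]] * [p [q lit]]]]] . [t [f [p [q lit]]]]]

e
e . t
e . t . t
e . t . t . t
t . t . t . t
f . t . t . t
p . t . t . t
q . t . t . t
x . t . t . t
x . f . t . t
x . p . t . t
x . q . t . t
x . lit . t . t
x . lit . f . t
x . lit . f * p . t
x . lit . p * p . t
x . lit . q * p . t
x . lit . lit * p . t
x . lit . lit * q . t
x . lit . lit * lit . t
x . lit . lit * lit . f
x . lit . lit * lit . p
x . lit . lit * lit . q
x . lit . lit * lit . lit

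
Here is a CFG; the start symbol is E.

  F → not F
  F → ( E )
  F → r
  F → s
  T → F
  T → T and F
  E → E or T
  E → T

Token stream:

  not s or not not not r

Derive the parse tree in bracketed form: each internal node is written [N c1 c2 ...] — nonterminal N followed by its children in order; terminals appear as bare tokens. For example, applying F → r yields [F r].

E
E or T
T or T
F or T
not F or T
not s or T
not s or F
not s or not F
not s or not not F
not s or not not not F
not s or not not not r

[E [E [T [F not [F s]]]] or [T [F not [F not [F not [F r]]]]]]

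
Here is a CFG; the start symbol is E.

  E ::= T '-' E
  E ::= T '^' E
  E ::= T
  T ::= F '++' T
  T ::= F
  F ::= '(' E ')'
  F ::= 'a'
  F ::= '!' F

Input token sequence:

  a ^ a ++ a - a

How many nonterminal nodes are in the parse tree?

11

[E [T [F a]] ^ [E [T [F a] ++ [T [F a]]] - [E [T [F a]]]]]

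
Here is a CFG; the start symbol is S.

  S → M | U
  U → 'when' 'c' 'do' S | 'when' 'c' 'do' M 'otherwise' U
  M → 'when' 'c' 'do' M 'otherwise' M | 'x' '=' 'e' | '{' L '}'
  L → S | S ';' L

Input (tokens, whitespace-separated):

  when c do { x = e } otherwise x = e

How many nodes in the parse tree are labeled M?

4

[S [M when c do [M { [L [S [M x = e]]] }] otherwise [M x = e]]]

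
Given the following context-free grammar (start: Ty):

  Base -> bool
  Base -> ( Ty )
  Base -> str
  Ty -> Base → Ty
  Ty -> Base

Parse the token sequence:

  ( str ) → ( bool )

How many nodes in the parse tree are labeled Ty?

4

[Ty [Base ( [Ty [Base str]] )] → [Ty [Base ( [Ty [Base bool]] )]]]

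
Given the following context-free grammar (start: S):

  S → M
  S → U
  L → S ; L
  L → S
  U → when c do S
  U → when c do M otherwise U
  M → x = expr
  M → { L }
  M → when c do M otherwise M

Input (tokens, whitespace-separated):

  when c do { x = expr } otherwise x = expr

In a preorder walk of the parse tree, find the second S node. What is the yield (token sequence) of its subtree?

x = expr

[S [M when c do [M { [L [S [M x = expr]]] }] otherwise [M x = expr]]]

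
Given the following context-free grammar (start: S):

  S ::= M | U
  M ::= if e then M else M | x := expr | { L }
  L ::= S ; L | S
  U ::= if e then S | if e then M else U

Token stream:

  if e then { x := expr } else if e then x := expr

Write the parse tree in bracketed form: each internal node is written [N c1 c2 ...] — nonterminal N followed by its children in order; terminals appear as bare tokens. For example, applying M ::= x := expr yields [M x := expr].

S
U
if e then M else U
if e then { L } else U
if e then { S } else U
if e then { M } else U
if e then { x := expr } else U
if e then { x := expr } else if e then S
if e then { x := expr } else if e then M
if e then { x := expr } else if e then x := expr

[S [U if e then [M { [L [S [M x := expr]]] }] else [U if e then [S [M x := expr]]]]]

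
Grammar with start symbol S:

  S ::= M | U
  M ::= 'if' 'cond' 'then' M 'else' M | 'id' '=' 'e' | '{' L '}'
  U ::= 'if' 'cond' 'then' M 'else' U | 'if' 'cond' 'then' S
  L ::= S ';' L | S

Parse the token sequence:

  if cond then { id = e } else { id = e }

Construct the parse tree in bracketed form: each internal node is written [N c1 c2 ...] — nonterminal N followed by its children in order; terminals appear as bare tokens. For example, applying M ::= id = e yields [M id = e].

[S [M if cond then [M { [L [S [M id = e]]] }] else [M { [L [S [M id = e]]] }]]]

S
M
if cond then M else M
if cond then { L } else M
if cond then { S } else M
if cond then { M } else M
if cond then { id = e } else M
if cond then { id = e } else { L }
if cond then { id = e } else { S }
if cond then { id = e } else { M }
if cond then { id = e } else { id = e }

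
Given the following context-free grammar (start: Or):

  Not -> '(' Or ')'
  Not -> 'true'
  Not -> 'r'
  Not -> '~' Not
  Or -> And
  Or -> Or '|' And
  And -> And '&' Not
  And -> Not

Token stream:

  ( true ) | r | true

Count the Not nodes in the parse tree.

4

[Or [Or [Or [And [Not ( [Or [And [Not true]]] )]]] | [And [Not r]]] | [And [Not true]]]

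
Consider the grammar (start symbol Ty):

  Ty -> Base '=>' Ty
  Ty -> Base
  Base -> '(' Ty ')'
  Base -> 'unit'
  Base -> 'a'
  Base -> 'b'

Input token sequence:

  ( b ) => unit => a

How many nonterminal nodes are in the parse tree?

8

[Ty [Base ( [Ty [Base b]] )] => [Ty [Base unit] => [Ty [Base a]]]]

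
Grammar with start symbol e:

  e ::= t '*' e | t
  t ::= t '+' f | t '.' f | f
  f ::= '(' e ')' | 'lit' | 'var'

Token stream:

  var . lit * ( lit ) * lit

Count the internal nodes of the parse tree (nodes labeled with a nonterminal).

14

[e [t [t [f var]] . [f lit]] * [e [t [f ( [e [t [f lit]]] )]] * [e [t [f lit]]]]]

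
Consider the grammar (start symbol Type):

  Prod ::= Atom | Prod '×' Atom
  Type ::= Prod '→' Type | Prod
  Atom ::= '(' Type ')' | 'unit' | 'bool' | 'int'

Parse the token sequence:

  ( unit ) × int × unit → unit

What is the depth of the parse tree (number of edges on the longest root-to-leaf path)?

[Type [Prod [Prod [Prod [Atom ( [Type [Prod [Atom unit]]] )]] × [Atom int]] × [Atom unit]] → [Type [Prod [Atom unit]]]]

8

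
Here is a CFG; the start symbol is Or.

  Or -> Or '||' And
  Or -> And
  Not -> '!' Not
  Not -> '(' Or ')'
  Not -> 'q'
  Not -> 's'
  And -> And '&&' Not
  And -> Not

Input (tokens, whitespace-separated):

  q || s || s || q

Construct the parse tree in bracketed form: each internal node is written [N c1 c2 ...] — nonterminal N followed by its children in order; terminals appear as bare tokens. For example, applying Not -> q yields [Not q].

[Or [Or [Or [Or [And [Not q]]] || [And [Not s]]] || [And [Not s]]] || [And [Not q]]]

Or
Or || And
Or || And || And
Or || And || And || And
And || And || And || And
Not || And || And || And
q || And || And || And
q || Not || And || And
q || s || And || And
q || s || Not || And
q || s || s || And
q || s || s || Not
q || s || s || q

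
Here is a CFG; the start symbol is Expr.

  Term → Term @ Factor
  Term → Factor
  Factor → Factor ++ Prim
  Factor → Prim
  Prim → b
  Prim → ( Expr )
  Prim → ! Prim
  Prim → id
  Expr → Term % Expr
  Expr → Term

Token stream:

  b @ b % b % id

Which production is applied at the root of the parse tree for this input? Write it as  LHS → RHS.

Expr → Term % Expr

[Expr [Term [Term [Factor [Prim b]]] @ [Factor [Prim b]]] % [Expr [Term [Factor [Prim b]]] % [Expr [Term [Factor [Prim id]]]]]]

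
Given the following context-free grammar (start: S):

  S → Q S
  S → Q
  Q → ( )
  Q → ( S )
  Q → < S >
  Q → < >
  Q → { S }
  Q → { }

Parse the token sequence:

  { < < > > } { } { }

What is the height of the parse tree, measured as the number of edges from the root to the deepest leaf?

6

[S [Q { [S [Q < [S [Q < >]] >]] }] [S [Q { }] [S [Q { }]]]]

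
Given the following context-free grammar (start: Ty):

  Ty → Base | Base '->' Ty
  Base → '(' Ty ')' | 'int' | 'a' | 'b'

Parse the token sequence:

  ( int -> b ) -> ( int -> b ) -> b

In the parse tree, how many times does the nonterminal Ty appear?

[Ty [Base ( [Ty [Base int] -> [Ty [Base b]]] )] -> [Ty [Base ( [Ty [Base int] -> [Ty [Base b]]] )] -> [Ty [Base b]]]]

7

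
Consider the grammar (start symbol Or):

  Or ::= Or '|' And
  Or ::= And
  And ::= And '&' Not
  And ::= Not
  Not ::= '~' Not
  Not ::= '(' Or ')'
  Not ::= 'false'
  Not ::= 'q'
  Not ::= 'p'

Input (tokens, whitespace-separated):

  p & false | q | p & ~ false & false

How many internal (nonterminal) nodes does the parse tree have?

[Or [Or [Or [And [And [Not p]] & [Not false]]] | [And [Not q]]] | [And [And [And [Not p]] & [Not ~ [Not false]]] & [Not false]]]

16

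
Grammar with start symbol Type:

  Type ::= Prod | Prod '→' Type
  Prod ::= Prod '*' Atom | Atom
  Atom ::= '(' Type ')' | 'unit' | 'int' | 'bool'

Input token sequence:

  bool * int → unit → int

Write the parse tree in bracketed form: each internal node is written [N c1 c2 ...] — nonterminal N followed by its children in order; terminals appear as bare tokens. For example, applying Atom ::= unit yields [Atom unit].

Type
Prod → Type
Prod * Atom → Type
Atom * Atom → Type
bool * Atom → Type
bool * int → Type
bool * int → Prod → Type
bool * int → Atom → Type
bool * int → unit → Type
bool * int → unit → Prod
bool * int → unit → Atom
bool * int → unit → int

[Type [Prod [Prod [Atom bool]] * [Atom int]] → [Type [Prod [Atom unit]] → [Type [Prod [Atom int]]]]]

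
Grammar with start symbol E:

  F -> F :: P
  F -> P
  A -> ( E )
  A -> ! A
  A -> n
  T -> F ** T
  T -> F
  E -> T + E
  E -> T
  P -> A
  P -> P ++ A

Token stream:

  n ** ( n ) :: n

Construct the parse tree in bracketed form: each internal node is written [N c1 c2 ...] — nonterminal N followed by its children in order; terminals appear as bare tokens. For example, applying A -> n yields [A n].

E
T
F ** T
P ** T
A ** T
n ** T
n ** F
n ** F :: P
n ** P :: P
n ** A :: P
n ** ( E ) :: P
n ** ( T ) :: P
n ** ( F ) :: P
n ** ( P ) :: P
n ** ( A ) :: P
n ** ( n ) :: P
n ** ( n ) :: A
n ** ( n ) :: n

[E [T [F [P [A n]]] ** [T [F [F [P [A ( [E [T [F [P [A n]]]]] )]]] :: [P [A n]]]]]]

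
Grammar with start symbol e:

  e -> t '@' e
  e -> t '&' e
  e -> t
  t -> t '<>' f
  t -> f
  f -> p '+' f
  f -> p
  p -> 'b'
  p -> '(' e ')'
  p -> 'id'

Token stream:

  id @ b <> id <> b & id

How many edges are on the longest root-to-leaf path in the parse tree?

[e [t [f [p id]]] @ [e [t [t [t [f [p b]]] <> [f [p id]]] <> [f [p b]]] & [e [t [f [p id]]]]]]

7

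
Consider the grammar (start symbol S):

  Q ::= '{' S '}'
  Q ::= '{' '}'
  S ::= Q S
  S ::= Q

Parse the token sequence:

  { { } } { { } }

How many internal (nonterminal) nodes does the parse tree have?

[S [Q { [S [Q { }]] }] [S [Q { [S [Q { }]] }]]]

8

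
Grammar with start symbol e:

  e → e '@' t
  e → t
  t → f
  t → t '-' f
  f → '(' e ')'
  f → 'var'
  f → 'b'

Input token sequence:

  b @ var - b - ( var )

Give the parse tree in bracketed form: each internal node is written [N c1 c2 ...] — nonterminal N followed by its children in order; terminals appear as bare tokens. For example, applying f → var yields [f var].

[e [e [t [f b]]] @ [t [t [t [f var]] - [f b]] - [f ( [e [t [f var]]] )]]]

e
e @ t
t @ t
f @ t
b @ t
b @ t - f
b @ t - f - f
b @ f - f - f
b @ var - f - f
b @ var - b - f
b @ var - b - ( e )
b @ var - b - ( t )
b @ var - b - ( f )
b @ var - b - ( var )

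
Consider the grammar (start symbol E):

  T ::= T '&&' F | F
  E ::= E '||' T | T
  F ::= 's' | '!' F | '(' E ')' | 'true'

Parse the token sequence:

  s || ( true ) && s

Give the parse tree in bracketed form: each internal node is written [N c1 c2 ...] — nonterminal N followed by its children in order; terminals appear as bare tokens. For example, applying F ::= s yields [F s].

[E [E [T [F s]]] || [T [T [F ( [E [T [F true]]] )]] && [F s]]]

E
E || T
T || T
F || T
s || T
s || T && F
s || F && F
s || ( E ) && F
s || ( T ) && F
s || ( F ) && F
s || ( true ) && F
s || ( true ) && s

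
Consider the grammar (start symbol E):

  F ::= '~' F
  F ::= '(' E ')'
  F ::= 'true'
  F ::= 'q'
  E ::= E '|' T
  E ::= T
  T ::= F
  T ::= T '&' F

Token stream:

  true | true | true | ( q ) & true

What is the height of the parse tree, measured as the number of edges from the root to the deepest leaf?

[E [E [E [E [T [F true]]] | [T [F true]]] | [T [F true]]] | [T [T [F ( [E [T [F q]]] )]] & [F true]]]

7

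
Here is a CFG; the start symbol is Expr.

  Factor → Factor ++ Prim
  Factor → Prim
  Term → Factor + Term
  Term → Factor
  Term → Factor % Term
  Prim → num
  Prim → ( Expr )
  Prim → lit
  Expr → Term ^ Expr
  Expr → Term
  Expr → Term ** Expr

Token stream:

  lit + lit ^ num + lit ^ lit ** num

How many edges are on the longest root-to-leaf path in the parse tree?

[Expr [Term [Factor [Prim lit]] + [Term [Factor [Prim lit]]]] ^ [Expr [Term [Factor [Prim num]] + [Term [Factor [Prim lit]]]] ^ [Expr [Term [Factor [Prim lit]]] ** [Expr [Term [Factor [Prim num]]]]]]]

7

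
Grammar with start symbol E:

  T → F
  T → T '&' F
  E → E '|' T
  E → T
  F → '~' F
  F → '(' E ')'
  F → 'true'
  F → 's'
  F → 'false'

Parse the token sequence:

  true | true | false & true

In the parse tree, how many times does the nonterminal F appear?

[E [E [E [T [F true]]] | [T [F true]]] | [T [T [F false]] & [F true]]]

4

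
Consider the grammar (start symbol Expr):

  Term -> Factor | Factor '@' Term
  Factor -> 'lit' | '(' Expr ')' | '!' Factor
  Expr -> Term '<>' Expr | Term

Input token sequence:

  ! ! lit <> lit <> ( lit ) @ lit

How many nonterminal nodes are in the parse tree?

[Expr [Term [Factor ! [Factor ! [Factor lit]]]] <> [Expr [Term [Factor lit]] <> [Expr [Term [Factor ( [Expr [Term [Factor lit]]] )] @ [Term [Factor lit]]]]]]

16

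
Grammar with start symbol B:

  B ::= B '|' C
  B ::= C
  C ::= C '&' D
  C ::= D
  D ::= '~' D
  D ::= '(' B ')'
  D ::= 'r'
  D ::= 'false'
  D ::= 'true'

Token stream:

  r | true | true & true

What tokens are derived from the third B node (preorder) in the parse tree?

[B [B [B [C [D r]]] | [C [D true]]] | [C [C [D true]] & [D true]]]

r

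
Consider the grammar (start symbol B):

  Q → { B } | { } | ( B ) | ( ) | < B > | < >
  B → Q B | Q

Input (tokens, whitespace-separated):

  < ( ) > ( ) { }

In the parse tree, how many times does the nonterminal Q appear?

4

[B [Q < [B [Q ( )]] >] [B [Q ( )] [B [Q { }]]]]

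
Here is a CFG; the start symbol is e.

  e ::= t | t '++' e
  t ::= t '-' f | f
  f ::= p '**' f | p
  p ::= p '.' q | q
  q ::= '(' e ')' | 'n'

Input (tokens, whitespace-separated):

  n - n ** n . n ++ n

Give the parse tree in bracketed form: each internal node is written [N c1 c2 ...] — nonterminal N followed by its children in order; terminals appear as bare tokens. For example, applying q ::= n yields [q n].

[e [t [t [f [p [q n]]]] - [f [p [q n]] ** [f [p [p [q n]] . [q n]]]]] ++ [e [t [f [p [q n]]]]]]

e
t ++ e
t - f ++ e
f - f ++ e
p - f ++ e
q - f ++ e
n - f ++ e
n - p ** f ++ e
n - q ** f ++ e
n - n ** f ++ e
n - n ** p ++ e
n - n ** p . q ++ e
n - n ** q . q ++ e
n - n ** n . q ++ e
n - n ** n . n ++ e
n - n ** n . n ++ t
n - n ** n . n ++ f
n - n ** n . n ++ p
n - n ** n . n ++ q
n - n ** n . n ++ n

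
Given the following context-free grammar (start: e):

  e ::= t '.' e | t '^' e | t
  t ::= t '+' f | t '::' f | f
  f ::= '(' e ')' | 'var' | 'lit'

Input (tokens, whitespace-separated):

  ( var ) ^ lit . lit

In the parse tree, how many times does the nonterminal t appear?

[e [t [f ( [e [t [f var]]] )]] ^ [e [t [f lit]] . [e [t [f lit]]]]]

4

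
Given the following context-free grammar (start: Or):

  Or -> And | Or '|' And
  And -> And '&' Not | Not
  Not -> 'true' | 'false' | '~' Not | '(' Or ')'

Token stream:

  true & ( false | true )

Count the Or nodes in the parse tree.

[Or [And [And [Not true]] & [Not ( [Or [Or [And [Not false]]] | [And [Not true]]] )]]]

3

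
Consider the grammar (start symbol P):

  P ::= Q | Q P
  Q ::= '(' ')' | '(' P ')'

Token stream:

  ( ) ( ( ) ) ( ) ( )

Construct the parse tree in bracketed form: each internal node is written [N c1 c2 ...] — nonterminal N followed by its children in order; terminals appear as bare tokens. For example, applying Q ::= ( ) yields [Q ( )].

[P [Q ( )] [P [Q ( [P [Q ( )]] )] [P [Q ( )] [P [Q ( )]]]]]

P
Q P
( ) P
( ) Q P
( ) ( P ) P
( ) ( Q ) P
( ) ( ( ) ) P
( ) ( ( ) ) Q P
( ) ( ( ) ) ( ) P
( ) ( ( ) ) ( ) Q
( ) ( ( ) ) ( ) ( )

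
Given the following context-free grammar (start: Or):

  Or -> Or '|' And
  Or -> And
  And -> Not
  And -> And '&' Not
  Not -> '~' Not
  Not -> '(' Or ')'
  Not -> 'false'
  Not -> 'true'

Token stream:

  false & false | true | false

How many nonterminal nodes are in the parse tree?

11

[Or [Or [Or [And [And [Not false]] & [Not false]]] | [And [Not true]]] | [And [Not false]]]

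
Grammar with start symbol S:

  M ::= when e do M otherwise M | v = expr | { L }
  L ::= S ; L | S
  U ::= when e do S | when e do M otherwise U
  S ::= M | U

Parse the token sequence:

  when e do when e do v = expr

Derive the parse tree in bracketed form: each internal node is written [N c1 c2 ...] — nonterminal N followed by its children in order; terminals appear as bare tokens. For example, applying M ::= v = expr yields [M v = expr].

[S [U when e do [S [U when e do [S [M v = expr]]]]]]

S
U
when e do S
when e do U
when e do when e do S
when e do when e do M
when e do when e do v = expr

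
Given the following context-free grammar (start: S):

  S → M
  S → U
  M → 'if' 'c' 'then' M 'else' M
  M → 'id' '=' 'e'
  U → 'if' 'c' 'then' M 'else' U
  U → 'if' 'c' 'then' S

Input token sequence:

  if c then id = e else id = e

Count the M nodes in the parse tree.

[S [M if c then [M id = e] else [M id = e]]]

3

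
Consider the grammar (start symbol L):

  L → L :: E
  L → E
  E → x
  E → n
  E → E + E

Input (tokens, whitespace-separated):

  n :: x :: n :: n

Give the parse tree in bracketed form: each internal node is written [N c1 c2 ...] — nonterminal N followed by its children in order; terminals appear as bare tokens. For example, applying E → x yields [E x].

[L [L [L [L [E n]] :: [E x]] :: [E n]] :: [E n]]

L
L :: E
L :: E :: E
L :: E :: E :: E
E :: E :: E :: E
n :: E :: E :: E
n :: x :: E :: E
n :: x :: n :: E
n :: x :: n :: n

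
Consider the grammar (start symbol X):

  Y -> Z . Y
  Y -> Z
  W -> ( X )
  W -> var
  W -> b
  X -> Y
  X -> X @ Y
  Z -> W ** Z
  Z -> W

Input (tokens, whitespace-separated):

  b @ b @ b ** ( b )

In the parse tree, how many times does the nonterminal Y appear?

4

[X [X [X [Y [Z [W b]]]] @ [Y [Z [W b]]]] @ [Y [Z [W b] ** [Z [W ( [X [Y [Z [W b]]]] )]]]]]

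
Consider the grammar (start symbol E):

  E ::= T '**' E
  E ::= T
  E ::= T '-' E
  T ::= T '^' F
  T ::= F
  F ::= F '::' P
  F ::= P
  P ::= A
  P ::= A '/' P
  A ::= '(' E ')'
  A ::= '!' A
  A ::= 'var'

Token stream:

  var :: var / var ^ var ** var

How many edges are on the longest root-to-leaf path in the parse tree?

7

[E [T [T [F [F [P [A var]]] :: [P [A var] / [P [A var]]]]] ^ [F [P [A var]]]] ** [E [T [F [P [A var]]]]]]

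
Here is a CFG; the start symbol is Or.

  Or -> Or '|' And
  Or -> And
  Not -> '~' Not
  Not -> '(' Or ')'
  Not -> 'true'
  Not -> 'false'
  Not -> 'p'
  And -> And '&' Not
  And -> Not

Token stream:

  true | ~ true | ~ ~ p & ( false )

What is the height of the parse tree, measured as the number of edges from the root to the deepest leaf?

6

[Or [Or [Or [And [Not true]]] | [And [Not ~ [Not true]]]] | [And [And [Not ~ [Not ~ [Not p]]]] & [Not ( [Or [And [Not false]]] )]]]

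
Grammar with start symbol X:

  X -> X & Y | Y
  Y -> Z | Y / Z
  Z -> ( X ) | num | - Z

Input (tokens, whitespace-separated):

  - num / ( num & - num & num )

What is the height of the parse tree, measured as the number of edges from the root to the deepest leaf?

[X [Y [Y [Z - [Z num]]] / [Z ( [X [X [X [Y [Z num]]] & [Y [Z - [Z num]]]] & [Y [Z num]]] )]]]

8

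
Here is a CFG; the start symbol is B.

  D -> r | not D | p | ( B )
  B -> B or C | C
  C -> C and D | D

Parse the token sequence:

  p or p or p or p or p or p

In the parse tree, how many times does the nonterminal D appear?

[B [B [B [B [B [B [C [D p]]] or [C [D p]]] or [C [D p]]] or [C [D p]]] or [C [D p]]] or [C [D p]]]

6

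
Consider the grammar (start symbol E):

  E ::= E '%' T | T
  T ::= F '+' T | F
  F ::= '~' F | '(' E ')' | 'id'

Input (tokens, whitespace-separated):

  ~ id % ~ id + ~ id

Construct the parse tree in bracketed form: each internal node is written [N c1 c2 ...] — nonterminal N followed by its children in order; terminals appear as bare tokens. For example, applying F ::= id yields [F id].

E
E % T
T % T
F % T
~ F % T
~ id % T
~ id % F + T
~ id % ~ F + T
~ id % ~ id + T
~ id % ~ id + F
~ id % ~ id + ~ F
~ id % ~ id + ~ id

[E [E [T [F ~ [F id]]]] % [T [F ~ [F id]] + [T [F ~ [F id]]]]]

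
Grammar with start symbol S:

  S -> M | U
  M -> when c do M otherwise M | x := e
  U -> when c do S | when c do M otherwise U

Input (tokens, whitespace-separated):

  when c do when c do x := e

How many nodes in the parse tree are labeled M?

[S [U when c do [S [U when c do [S [M x := e]]]]]]

1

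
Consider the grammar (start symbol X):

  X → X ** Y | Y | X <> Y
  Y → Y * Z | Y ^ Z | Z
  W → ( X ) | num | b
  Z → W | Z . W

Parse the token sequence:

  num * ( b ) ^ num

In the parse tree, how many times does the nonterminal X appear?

[X [Y [Y [Y [Z [W num]]] * [Z [W ( [X [Y [Z [W b]]]] )]]] ^ [Z [W num]]]]

2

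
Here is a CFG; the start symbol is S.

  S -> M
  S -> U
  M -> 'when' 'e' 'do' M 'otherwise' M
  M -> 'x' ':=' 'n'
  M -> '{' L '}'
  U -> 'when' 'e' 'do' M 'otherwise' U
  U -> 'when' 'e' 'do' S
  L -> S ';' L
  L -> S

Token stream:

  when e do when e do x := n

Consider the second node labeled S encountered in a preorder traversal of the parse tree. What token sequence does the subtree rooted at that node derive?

when e do x := n

[S [U when e do [S [U when e do [S [M x := n]]]]]]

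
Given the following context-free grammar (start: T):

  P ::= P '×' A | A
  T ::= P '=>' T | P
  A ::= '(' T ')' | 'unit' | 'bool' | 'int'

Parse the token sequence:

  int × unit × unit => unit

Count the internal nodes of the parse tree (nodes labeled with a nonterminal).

[T [P [P [P [A int]] × [A unit]] × [A unit]] => [T [P [A unit]]]]

10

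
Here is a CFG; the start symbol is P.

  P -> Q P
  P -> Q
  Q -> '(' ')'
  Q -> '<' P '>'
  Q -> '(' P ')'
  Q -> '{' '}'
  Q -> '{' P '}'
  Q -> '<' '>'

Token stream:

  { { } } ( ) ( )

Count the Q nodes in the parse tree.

4

[P [Q { [P [Q { }]] }] [P [Q ( )] [P [Q ( )]]]]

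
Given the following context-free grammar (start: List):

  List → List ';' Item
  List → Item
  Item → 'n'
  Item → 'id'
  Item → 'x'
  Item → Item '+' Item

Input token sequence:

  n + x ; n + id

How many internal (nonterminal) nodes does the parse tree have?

[List [List [Item [Item n] + [Item x]]] ; [Item [Item n] + [Item id]]]

8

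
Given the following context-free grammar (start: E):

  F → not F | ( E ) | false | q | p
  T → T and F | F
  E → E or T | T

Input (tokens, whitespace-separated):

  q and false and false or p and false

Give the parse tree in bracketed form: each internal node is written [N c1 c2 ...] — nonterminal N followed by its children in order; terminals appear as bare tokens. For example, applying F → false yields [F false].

[E [E [T [T [T [F q]] and [F false]] and [F false]]] or [T [T [F p]] and [F false]]]

E
E or T
T or T
T and F or T
T and F and F or T
F and F and F or T
q and F and F or T
q and false and F or T
q and false and false or T
q and false and false or T and F
q and false and false or F and F
q and false and false or p and F
q and false and false or p and false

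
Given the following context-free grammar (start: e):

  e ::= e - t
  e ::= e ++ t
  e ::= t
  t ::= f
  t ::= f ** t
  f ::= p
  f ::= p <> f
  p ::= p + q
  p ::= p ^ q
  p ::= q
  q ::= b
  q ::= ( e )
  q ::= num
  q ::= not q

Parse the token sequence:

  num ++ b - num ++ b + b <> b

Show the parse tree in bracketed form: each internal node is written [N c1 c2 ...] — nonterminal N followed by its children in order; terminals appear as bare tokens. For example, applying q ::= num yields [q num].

[e [e [e [e [t [f [p [q num]]]]] ++ [t [f [p [q b]]]]] - [t [f [p [q num]]]]] ++ [t [f [p [p [q b]] + [q b]] <> [f [p [q b]]]]]]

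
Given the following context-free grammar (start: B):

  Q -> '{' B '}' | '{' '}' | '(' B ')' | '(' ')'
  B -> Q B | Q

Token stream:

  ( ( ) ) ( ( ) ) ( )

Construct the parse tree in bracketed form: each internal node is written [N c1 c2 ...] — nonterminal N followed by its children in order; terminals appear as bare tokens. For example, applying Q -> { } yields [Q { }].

[B [Q ( [B [Q ( )]] )] [B [Q ( [B [Q ( )]] )] [B [Q ( )]]]]

B
Q B
( B ) B
( Q ) B
( ( ) ) B
( ( ) ) Q B
( ( ) ) ( B ) B
( ( ) ) ( Q ) B
( ( ) ) ( ( ) ) B
( ( ) ) ( ( ) ) Q
( ( ) ) ( ( ) ) ( )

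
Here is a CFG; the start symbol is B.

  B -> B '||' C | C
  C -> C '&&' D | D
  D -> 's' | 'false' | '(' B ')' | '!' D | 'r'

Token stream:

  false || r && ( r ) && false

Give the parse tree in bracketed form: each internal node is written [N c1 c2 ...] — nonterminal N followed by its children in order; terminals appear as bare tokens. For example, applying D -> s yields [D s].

B
B || C
C || C
D || C
false || C
false || C && D
false || C && D && D
false || D && D && D
false || r && D && D
false || r && ( B ) && D
false || r && ( C ) && D
false || r && ( D ) && D
false || r && ( r ) && D
false || r && ( r ) && false

[B [B [C [D false]]] || [C [C [C [D r]] && [D ( [B [C [D r]]] )]] && [D false]]]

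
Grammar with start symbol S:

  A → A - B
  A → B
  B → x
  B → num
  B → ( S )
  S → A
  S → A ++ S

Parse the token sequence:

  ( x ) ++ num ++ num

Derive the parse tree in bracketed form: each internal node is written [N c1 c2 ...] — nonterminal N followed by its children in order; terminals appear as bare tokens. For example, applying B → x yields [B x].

[S [A [B ( [S [A [B x]]] )]] ++ [S [A [B num]] ++ [S [A [B num]]]]]

S
A ++ S
B ++ S
( S ) ++ S
( A ) ++ S
( B ) ++ S
( x ) ++ S
( x ) ++ A ++ S
( x ) ++ B ++ S
( x ) ++ num ++ S
( x ) ++ num ++ A
( x ) ++ num ++ B
( x ) ++ num ++ num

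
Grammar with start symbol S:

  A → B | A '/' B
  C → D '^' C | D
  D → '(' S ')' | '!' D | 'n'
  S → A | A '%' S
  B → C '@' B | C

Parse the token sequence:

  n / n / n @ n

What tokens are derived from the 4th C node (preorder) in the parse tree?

[S [A [A [A [B [C [D n]]]] / [B [C [D n]]]] / [B [C [D n]] @ [B [C [D n]]]]]]

n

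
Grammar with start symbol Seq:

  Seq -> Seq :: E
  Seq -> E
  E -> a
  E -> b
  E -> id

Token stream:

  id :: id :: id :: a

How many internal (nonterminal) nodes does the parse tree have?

[Seq [Seq [Seq [Seq [E id]] :: [E id]] :: [E id]] :: [E a]]

8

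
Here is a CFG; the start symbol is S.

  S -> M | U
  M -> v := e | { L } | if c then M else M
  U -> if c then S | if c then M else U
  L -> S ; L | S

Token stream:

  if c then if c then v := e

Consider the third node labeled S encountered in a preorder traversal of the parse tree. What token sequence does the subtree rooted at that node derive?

[S [U if c then [S [U if c then [S [M v := e]]]]]]

v := e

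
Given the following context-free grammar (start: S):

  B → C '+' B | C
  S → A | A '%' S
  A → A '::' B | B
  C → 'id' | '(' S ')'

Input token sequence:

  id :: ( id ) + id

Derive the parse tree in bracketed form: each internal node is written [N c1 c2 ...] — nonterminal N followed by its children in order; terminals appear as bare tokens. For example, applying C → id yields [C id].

[S [A [A [B [C id]]] :: [B [C ( [S [A [B [C id]]]] )] + [B [C id]]]]]

S
A
A :: B
B :: B
C :: B
id :: B
id :: C + B
id :: ( S ) + B
id :: ( A ) + B
id :: ( B ) + B
id :: ( C ) + B
id :: ( id ) + B
id :: ( id ) + C
id :: ( id ) + id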